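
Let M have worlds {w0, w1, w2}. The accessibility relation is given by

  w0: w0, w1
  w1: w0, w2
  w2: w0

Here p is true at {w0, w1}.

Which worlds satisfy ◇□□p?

w0: successors {w0, w1}; □□p there: w0:F, w1:T. ✓
w1: successors {w0, w2}; □□p there: w0:F, w2:T. ✓
w2: successors {w0}; □□p there: w0:F. ✗

{w0, w1}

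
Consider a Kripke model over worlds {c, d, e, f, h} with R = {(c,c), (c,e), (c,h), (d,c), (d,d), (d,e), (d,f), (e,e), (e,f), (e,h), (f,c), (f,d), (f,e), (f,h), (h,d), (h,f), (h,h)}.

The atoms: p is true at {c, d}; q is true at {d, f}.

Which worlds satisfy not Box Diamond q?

{c, d, f}

c: Box Diamond q is F. ✓
d: Box Diamond q is F. ✓
e: Box Diamond q is T. ✗
f: Box Diamond q is F. ✓
h: Box Diamond q is T. ✗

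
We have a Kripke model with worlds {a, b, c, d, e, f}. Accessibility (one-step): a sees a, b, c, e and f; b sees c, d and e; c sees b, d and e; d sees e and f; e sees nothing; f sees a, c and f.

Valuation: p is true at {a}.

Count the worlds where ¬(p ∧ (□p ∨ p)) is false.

1

a: p ∧ (□p ∨ p) is T. ✗
b: p ∧ (□p ∨ p) is F. ✓
c: p ∧ (□p ∨ p) is F. ✓
d: p ∧ (□p ∨ p) is F. ✓
e: p ∧ (□p ∨ p) is F. ✓
f: p ∧ (□p ∨ p) is F. ✓
Satisfying worlds: {b, c, d, e, f}.
So ¬(p ∧ (□p ∨ p)) fails at the other 1 world.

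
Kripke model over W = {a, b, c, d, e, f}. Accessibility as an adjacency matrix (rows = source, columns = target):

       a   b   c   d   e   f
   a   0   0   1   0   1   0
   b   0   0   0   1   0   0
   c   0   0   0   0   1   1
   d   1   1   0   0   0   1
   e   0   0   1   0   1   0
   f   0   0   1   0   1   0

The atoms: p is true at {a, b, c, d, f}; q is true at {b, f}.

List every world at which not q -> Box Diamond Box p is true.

a: not q is T, Box Diamond Box p is F. ✗
b: not q is F, Box Diamond Box p is T. ✓
c: not q is T, Box Diamond Box p is F. ✗
d: not q is T, Box Diamond Box p is F. ✗
e: not q is T, Box Diamond Box p is F. ✗
f: not q is F, Box Diamond Box p is F. ✓

{b, f}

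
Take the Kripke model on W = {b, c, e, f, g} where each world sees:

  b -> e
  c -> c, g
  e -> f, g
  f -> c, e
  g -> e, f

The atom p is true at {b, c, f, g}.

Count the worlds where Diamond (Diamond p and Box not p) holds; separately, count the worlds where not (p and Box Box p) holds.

For Diamond (Diamond p and Box not p):
b: successors {e}; Diamond p and Box not p there: e:F. ✗
c: successors {c, g}; Diamond p and Box not p there: c:F, g:F. ✗
e: successors {f, g}; Diamond p and Box not p there: f:F, g:F. ✗
f: successors {c, e}; Diamond p and Box not p there: c:F, e:F. ✗
g: successors {e, f}; Diamond p and Box not p there: e:F, f:F. ✗
— 0 worlds.
For not (p and Box Box p):
b: p and Box Box p is T. ✗
c: p and Box Box p is F. ✓
e: p and Box Box p is F. ✓
f: p and Box Box p is T. ✗
g: p and Box Box p is F. ✓
— 3 worlds.

0 and 3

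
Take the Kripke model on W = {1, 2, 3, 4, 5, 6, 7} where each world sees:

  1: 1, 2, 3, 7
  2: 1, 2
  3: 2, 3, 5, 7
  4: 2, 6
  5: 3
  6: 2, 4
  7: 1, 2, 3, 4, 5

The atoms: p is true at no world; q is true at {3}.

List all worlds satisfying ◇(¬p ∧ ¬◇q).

{1, 2, 3, 4, 6, 7}

1: successors {1, 2, 3, 7}; ¬p ∧ ¬◇q there: 1:F, 2:T, 3:F, 7:F. ✓
2: successors {1, 2}; ¬p ∧ ¬◇q there: 1:F, 2:T. ✓
3: successors {2, 3, 5, 7}; ¬p ∧ ¬◇q there: 2:T, 3:F, 5:F, 7:F. ✓
4: successors {2, 6}; ¬p ∧ ¬◇q there: 2:T, 6:T. ✓
5: successors {3}; ¬p ∧ ¬◇q there: 3:F. ✗
6: successors {2, 4}; ¬p ∧ ¬◇q there: 2:T, 4:T. ✓
7: successors {1, 2, 3, 4, 5}; ¬p ∧ ¬◇q there: 1:F, 2:T, 3:F, 4:T, 5:F. ✓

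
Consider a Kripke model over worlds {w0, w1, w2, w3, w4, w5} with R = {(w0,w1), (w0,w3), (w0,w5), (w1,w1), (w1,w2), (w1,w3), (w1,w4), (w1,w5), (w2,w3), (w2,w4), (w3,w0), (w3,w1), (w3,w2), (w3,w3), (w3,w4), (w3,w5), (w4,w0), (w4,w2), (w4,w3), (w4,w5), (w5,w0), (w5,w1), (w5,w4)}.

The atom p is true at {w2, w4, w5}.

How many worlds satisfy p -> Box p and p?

w0: p is F, Box p and p is F. ✓
w1: p is F, Box p and p is F. ✓
w2: p is T, Box p and p is F. ✗
w3: p is F, Box p and p is F. ✓
w4: p is T, Box p and p is F. ✗
w5: p is T, Box p and p is F. ✗
Satisfying worlds: {w0, w1, w3}.

3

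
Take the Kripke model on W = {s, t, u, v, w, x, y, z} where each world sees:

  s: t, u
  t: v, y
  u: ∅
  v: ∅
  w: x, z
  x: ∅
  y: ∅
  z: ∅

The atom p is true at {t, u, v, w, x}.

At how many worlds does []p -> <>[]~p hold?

3

s: []p is T, <>[]~p is T. ✓
t: []p is F, <>[]~p is T. ✓
u: []p is T, <>[]~p is F. ✗
v: []p is T, <>[]~p is F. ✗
w: []p is F, <>[]~p is T. ✓
x: []p is T, <>[]~p is F. ✗
y: []p is T, <>[]~p is F. ✗
z: []p is T, <>[]~p is F. ✗
Satisfying worlds: {s, t, w}.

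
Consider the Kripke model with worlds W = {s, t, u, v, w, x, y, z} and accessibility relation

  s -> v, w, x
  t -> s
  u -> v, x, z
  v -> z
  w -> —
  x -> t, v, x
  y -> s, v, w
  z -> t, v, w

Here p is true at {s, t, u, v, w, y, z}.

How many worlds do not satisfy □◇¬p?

6

s: successors {v, w, x}; ◇¬p there: v:F, w:F, x:T. ✗
t: successors {s}; ◇¬p there: s:T. ✓
u: successors {v, x, z}; ◇¬p there: v:F, x:T, z:F. ✗
v: successors {z}; ◇¬p there: z:F. ✗
w: no successors, so □◇¬p holds vacuously. ✓
x: successors {t, v, x}; ◇¬p there: t:F, v:F, x:T. ✗
y: successors {s, v, w}; ◇¬p there: s:T, v:F, w:F. ✗
z: successors {t, v, w}; ◇¬p there: t:F, v:F, w:F. ✗
Satisfying worlds: {t, w}.
So □◇¬p fails at the other 6 worlds.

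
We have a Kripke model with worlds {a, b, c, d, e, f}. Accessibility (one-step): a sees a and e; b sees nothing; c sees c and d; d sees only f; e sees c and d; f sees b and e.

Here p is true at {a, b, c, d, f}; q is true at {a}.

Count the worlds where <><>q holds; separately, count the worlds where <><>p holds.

For <><>q:
a: successors {a, e}; <>q there: a:T, e:F. ✓
b: no successors, so <><>q fails. ✗
c: successors {c, d}; <>q there: c:F, d:F. ✗
d: successors {f}; <>q there: f:F. ✗
e: successors {c, d}; <>q there: c:F, d:F. ✗
f: successors {b, e}; <>q there: b:F, e:F. ✗
— 1 world.
For <><>p:
a: successors {a, e}; <>p there: a:T, e:T. ✓
b: no successors, so <><>p fails. ✗
c: successors {c, d}; <>p there: c:T, d:T. ✓
d: successors {f}; <>p there: f:T. ✓
e: successors {c, d}; <>p there: c:T, d:T. ✓
f: successors {b, e}; <>p there: b:F, e:T. ✓
— 5 worlds.

1 and 5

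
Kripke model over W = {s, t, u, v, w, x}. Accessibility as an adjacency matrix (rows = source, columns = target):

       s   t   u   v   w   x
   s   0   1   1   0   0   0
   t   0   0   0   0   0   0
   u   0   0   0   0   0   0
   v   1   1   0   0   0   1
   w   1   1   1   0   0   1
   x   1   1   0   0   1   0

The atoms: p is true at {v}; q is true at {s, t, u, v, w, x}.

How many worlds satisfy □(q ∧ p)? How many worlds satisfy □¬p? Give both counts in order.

2 and 6

For □(q ∧ p):
s: successors {t, u}; q ∧ p there: t:F, u:F. ✗
t: no successors, so □(q ∧ p) holds vacuously. ✓
u: no successors, so □(q ∧ p) holds vacuously. ✓
v: successors {s, t, x}; q ∧ p there: s:F, t:F, x:F. ✗
w: successors {s, t, u, x}; q ∧ p there: s:F, t:F, u:F, x:F. ✗
x: successors {s, t, w}; q ∧ p there: s:F, t:F, w:F. ✗
— 2 worlds.
For □¬p:
s: successors {t, u}; ¬p there: t:T, u:T. ✓
t: no successors, so □¬p holds vacuously. ✓
u: no successors, so □¬p holds vacuously. ✓
v: successors {s, t, x}; ¬p there: s:T, t:T, x:T. ✓
w: successors {s, t, u, x}; ¬p there: s:T, t:T, u:T, x:T. ✓
x: successors {s, t, w}; ¬p there: s:T, t:T, w:T. ✓
— 6 worlds.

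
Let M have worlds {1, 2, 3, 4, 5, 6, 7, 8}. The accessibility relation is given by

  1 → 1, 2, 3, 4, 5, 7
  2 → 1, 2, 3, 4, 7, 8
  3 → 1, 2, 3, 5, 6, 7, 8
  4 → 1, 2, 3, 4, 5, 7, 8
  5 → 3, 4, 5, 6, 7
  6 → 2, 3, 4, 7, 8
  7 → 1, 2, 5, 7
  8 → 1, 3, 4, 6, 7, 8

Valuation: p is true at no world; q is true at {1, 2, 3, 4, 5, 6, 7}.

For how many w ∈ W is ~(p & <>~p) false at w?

0

1: p & <>~p is F. ✓
2: p & <>~p is F. ✓
3: p & <>~p is F. ✓
4: p & <>~p is F. ✓
5: p & <>~p is F. ✓
6: p & <>~p is F. ✓
7: p & <>~p is F. ✓
8: p & <>~p is F. ✓
Satisfying worlds: {1, 2, 3, 4, 5, 6, 7, 8}.
So ~(p & <>~p) fails at the other 0 worlds.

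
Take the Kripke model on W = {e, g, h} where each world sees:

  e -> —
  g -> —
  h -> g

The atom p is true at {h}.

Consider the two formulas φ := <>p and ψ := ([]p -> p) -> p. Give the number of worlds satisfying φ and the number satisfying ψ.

0 and 3

For <>p:
e: no successors, so <>p fails. ✗
g: no successors, so <>p fails. ✗
h: successors {g}; p there: g:F. ✗
— 0 worlds.
For ([]p -> p) -> p:
e: []p -> p is F, p is F. ✓
g: []p -> p is F, p is F. ✓
h: []p -> p is T, p is T. ✓
— 3 worlds.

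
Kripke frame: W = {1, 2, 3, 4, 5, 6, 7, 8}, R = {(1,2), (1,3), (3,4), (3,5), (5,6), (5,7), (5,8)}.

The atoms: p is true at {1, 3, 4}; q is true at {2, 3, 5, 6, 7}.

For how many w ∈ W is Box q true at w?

6

1: successors {2, 3}; q there: 2:T, 3:T. ✓
2: no successors, so Box q holds vacuously. ✓
3: successors {4, 5}; q there: 4:F, 5:T. ✗
4: no successors, so Box q holds vacuously. ✓
5: successors {6, 7, 8}; q there: 6:T, 7:T, 8:F. ✗
6: no successors, so Box q holds vacuously. ✓
7: no successors, so Box q holds vacuously. ✓
8: no successors, so Box q holds vacuously. ✓
Satisfying worlds: {1, 2, 4, 6, 7, 8}.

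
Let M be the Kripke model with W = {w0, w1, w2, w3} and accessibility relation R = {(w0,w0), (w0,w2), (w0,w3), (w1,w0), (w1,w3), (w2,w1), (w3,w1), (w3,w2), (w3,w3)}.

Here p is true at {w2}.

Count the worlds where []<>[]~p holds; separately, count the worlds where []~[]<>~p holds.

2 and 0

For []<>[]~p:
w0: successors {w0, w2, w3}; <>[]~p there: w0:T, w2:T, w3:T. ✓
w1: successors {w0, w3}; <>[]~p there: w0:T, w3:T. ✓
w2: successors {w1}; <>[]~p there: w1:F. ✗
w3: successors {w1, w2, w3}; <>[]~p there: w1:F, w2:T, w3:T. ✗
— 2 worlds.
For []~[]<>~p:
w0: successors {w0, w2, w3}; ~[]<>~p there: w0:F, w2:F, w3:F. ✗
w1: successors {w0, w3}; ~[]<>~p there: w0:F, w3:F. ✗
w2: successors {w1}; ~[]<>~p there: w1:F. ✗
w3: successors {w1, w2, w3}; ~[]<>~p there: w1:F, w2:F, w3:F. ✗
— 0 worlds.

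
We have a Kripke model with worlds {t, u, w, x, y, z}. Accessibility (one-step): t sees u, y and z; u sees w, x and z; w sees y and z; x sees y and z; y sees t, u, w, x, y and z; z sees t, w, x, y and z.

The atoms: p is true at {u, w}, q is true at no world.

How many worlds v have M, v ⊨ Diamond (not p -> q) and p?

1

t: Diamond (not p -> q) is T, p is F. ✗
u: Diamond (not p -> q) is T, p is T. ✓
w: Diamond (not p -> q) is F, p is T. ✗
x: Diamond (not p -> q) is F, p is F. ✗
y: Diamond (not p -> q) is T, p is F. ✗
z: Diamond (not p -> q) is T, p is F. ✗
Satisfying worlds: {u}.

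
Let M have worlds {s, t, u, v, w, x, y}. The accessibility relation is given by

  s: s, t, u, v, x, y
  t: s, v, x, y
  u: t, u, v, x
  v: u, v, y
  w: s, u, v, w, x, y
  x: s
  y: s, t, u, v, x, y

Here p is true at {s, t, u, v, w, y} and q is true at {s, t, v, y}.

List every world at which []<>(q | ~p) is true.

{s, t, u, v, w, x, y}

s: successors {s, t, u, v, x, y}; <>(q | ~p) there: s:T, t:T, u:T, v:T, x:T, y:T. ✓
t: successors {s, v, x, y}; <>(q | ~p) there: s:T, v:T, x:T, y:T. ✓
u: successors {t, u, v, x}; <>(q | ~p) there: t:T, u:T, v:T, x:T. ✓
v: successors {u, v, y}; <>(q | ~p) there: u:T, v:T, y:T. ✓
w: successors {s, u, v, w, x, y}; <>(q | ~p) there: s:T, u:T, v:T, w:T, x:T, y:T. ✓
x: successors {s}; <>(q | ~p) there: s:T. ✓
y: successors {s, t, u, v, x, y}; <>(q | ~p) there: s:T, t:T, u:T, v:T, x:T, y:T. ✓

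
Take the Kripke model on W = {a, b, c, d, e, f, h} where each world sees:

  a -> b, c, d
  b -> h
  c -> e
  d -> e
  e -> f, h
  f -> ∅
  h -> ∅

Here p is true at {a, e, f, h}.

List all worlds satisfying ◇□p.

{a, b, c, d, e}

a: successors {b, c, d}; □p there: b:T, c:T, d:T. ✓
b: successors {h}; □p there: h:T. ✓
c: successors {e}; □p there: e:T. ✓
d: successors {e}; □p there: e:T. ✓
e: successors {f, h}; □p there: f:T, h:T. ✓
f: no successors, so ◇□p fails. ✗
h: no successors, so ◇□p fails. ✗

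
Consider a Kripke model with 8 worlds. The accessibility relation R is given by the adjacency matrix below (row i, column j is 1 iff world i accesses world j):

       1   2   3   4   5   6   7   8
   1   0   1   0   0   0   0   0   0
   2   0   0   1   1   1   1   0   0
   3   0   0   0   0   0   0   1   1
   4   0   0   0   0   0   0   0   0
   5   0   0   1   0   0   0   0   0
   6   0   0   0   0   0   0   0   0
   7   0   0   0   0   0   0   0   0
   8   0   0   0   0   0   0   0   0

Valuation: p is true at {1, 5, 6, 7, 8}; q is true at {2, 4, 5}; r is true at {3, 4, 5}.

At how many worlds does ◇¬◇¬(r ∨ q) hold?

1: successors {2}; ¬◇¬(r ∨ q) there: 2:F. ✗
2: successors {3, 4, 5, 6}; ¬◇¬(r ∨ q) there: 3:F, 4:T, 5:T, 6:T. ✓
3: successors {7, 8}; ¬◇¬(r ∨ q) there: 7:T, 8:T. ✓
4: no successors, so ◇¬◇¬(r ∨ q) fails. ✗
5: successors {3}; ¬◇¬(r ∨ q) there: 3:F. ✗
6: no successors, so ◇¬◇¬(r ∨ q) fails. ✗
7: no successors, so ◇¬◇¬(r ∨ q) fails. ✗
8: no successors, so ◇¬◇¬(r ∨ q) fails. ✗
Satisfying worlds: {2, 3}.

2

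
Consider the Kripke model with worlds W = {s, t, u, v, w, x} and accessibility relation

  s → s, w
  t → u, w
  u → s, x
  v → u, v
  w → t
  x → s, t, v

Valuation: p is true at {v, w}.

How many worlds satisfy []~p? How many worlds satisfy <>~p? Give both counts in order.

2 and 6

For []~p:
s: successors {s, w}; ~p there: s:T, w:F. ✗
t: successors {u, w}; ~p there: u:T, w:F. ✗
u: successors {s, x}; ~p there: s:T, x:T. ✓
v: successors {u, v}; ~p there: u:T, v:F. ✗
w: successors {t}; ~p there: t:T. ✓
x: successors {s, t, v}; ~p there: s:T, t:T, v:F. ✗
— 2 worlds.
For <>~p:
s: successors {s, w}; ~p there: s:T, w:F. ✓
t: successors {u, w}; ~p there: u:T, w:F. ✓
u: successors {s, x}; ~p there: s:T, x:T. ✓
v: successors {u, v}; ~p there: u:T, v:F. ✓
w: successors {t}; ~p there: t:T. ✓
x: successors {s, t, v}; ~p there: s:T, t:T, v:F. ✓
— 6 worlds.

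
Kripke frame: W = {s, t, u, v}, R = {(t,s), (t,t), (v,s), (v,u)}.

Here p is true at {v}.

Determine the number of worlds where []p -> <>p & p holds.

s: []p is T, <>p & p is F. ✗
t: []p is F, <>p & p is F. ✓
u: []p is T, <>p & p is F. ✗
v: []p is F, <>p & p is F. ✓
Satisfying worlds: {t, v}.

2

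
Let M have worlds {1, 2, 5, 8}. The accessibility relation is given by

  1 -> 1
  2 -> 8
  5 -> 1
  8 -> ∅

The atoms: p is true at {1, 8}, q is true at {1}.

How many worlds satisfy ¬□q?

1

1: □q is T. ✗
2: □q is F. ✓
5: □q is T. ✗
8: □q is T. ✗
Satisfying worlds: {2}.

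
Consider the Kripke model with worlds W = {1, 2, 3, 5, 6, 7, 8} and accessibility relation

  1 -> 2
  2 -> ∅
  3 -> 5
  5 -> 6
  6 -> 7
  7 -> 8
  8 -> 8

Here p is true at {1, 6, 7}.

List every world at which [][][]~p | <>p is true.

1: [][][]~p is T, <>p is F. ✓
2: [][][]~p is T, <>p is F. ✓
3: [][][]~p is F, <>p is F. ✗
5: [][][]~p is T, <>p is T. ✓
6: [][][]~p is T, <>p is T. ✓
7: [][][]~p is T, <>p is F. ✓
8: [][][]~p is T, <>p is F. ✓

{1, 2, 5, 6, 7, 8}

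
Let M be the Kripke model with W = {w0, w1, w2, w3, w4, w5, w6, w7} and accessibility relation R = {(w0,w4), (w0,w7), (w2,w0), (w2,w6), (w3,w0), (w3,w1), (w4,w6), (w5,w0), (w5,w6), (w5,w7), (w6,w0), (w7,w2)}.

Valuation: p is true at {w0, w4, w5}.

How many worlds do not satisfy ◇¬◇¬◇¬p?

2

w0: successors {w4, w7}; ¬◇¬◇¬p there: w4:F, w7:T. ✓
w1: no successors, so ◇¬◇¬◇¬p fails. ✗
w2: successors {w0, w6}; ¬◇¬◇¬p there: w0:T, w6:T. ✓
w3: successors {w0, w1}; ¬◇¬◇¬p there: w0:T, w1:T. ✓
w4: successors {w6}; ¬◇¬◇¬p there: w6:T. ✓
w5: successors {w0, w6, w7}; ¬◇¬◇¬p there: w0:T, w6:T, w7:T. ✓
w6: successors {w0}; ¬◇¬◇¬p there: w0:T. ✓
w7: successors {w2}; ¬◇¬◇¬p there: w2:F. ✗
Satisfying worlds: {w0, w2, w3, w4, w5, w6}.
So ◇¬◇¬◇¬p fails at the other 2 worlds.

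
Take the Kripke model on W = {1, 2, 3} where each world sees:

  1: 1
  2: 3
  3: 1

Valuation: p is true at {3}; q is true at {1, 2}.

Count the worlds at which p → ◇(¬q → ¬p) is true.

3

1: p is F, ◇(¬q → ¬p) is T. ✓
2: p is F, ◇(¬q → ¬p) is F. ✓
3: p is T, ◇(¬q → ¬p) is T. ✓
Satisfying worlds: {1, 2, 3}.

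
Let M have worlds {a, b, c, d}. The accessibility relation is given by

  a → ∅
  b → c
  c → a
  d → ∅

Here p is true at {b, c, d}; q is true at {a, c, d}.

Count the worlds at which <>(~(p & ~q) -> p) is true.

a: no successors, so <>(~(p & ~q) -> p) fails. ✗
b: successors {c}; ~(p & ~q) -> p there: c:T. ✓
c: successors {a}; ~(p & ~q) -> p there: a:F. ✗
d: no successors, so <>(~(p & ~q) -> p) fails. ✗
Satisfying worlds: {b}.

1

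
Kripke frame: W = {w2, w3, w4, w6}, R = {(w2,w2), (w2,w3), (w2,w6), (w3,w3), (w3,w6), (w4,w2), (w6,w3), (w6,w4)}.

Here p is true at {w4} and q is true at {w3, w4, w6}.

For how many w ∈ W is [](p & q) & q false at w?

4

w2: [](p & q) is F, q is F. ✗
w3: [](p & q) is F, q is T. ✗
w4: [](p & q) is F, q is T. ✗
w6: [](p & q) is F, q is T. ✗
Satisfying worlds: ∅.
So [](p & q) & q fails at the other 4 worlds.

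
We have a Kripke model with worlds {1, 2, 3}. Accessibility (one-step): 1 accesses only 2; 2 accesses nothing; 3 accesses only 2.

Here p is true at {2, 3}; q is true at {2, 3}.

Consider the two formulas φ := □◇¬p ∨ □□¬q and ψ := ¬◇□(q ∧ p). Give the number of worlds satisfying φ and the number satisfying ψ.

For □◇¬p ∨ □□¬q:
1: □◇¬p is F, □□¬q is T. ✓
2: □◇¬p is T, □□¬q is T. ✓
3: □◇¬p is F, □□¬q is T. ✓
— 3 worlds.
For ¬◇□(q ∧ p):
1: ◇□(q ∧ p) is T. ✗
2: ◇□(q ∧ p) is F. ✓
3: ◇□(q ∧ p) is T. ✗
— 1 world.

3 and 1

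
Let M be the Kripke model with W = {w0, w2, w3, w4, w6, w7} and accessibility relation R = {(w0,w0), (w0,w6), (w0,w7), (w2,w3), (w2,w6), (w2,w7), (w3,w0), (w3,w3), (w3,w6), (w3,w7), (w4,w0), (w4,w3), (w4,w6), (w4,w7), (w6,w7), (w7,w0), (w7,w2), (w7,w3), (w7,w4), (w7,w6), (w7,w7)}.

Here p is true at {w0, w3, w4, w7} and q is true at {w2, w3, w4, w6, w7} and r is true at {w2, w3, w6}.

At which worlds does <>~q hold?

{w0, w3, w4, w7}

w0: successors {w0, w6, w7}; ~q there: w0:T, w6:F, w7:F. ✓
w2: successors {w3, w6, w7}; ~q there: w3:F, w6:F, w7:F. ✗
w3: successors {w0, w3, w6, w7}; ~q there: w0:T, w3:F, w6:F, w7:F. ✓
w4: successors {w0, w3, w6, w7}; ~q there: w0:T, w3:F, w6:F, w7:F. ✓
w6: successors {w7}; ~q there: w7:F. ✗
w7: successors {w0, w2, w3, w4, w6, w7}; ~q there: w0:T, w2:F, w3:F, w4:F, w6:F, w7:F. ✓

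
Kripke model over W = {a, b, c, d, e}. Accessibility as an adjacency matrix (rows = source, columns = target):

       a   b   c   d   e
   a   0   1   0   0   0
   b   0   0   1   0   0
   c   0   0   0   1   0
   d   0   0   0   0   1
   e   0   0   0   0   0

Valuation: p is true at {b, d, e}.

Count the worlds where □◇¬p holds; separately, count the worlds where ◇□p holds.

2 and 3

For □◇¬p:
a: successors {b}; ◇¬p there: b:T. ✓
b: successors {c}; ◇¬p there: c:F. ✗
c: successors {d}; ◇¬p there: d:F. ✗
d: successors {e}; ◇¬p there: e:F. ✗
e: no successors, so □◇¬p holds vacuously. ✓
— 2 worlds.
For ◇□p:
a: successors {b}; □p there: b:F. ✗
b: successors {c}; □p there: c:T. ✓
c: successors {d}; □p there: d:T. ✓
d: successors {e}; □p there: e:T. ✓
e: no successors, so ◇□p fails. ✗
— 3 worlds.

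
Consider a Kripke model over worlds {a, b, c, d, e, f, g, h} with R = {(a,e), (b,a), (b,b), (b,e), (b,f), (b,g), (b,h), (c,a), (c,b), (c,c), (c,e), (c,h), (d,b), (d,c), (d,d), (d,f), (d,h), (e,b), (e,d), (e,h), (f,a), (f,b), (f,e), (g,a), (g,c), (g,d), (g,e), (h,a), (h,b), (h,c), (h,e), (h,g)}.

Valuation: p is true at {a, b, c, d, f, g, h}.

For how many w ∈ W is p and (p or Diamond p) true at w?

a: p is T, p or Diamond p is T. ✓
b: p is T, p or Diamond p is T. ✓
c: p is T, p or Diamond p is T. ✓
d: p is T, p or Diamond p is T. ✓
e: p is F, p or Diamond p is T. ✗
f: p is T, p or Diamond p is T. ✓
g: p is T, p or Diamond p is T. ✓
h: p is T, p or Diamond p is T. ✓
Satisfying worlds: {a, b, c, d, f, g, h}.

7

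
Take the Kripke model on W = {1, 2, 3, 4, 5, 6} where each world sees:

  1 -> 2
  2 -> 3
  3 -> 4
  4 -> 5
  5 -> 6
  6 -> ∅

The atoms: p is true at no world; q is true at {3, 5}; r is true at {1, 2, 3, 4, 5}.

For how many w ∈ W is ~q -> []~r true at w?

1: ~q is T, []~r is F. ✗
2: ~q is T, []~r is F. ✗
3: ~q is F, []~r is F. ✓
4: ~q is T, []~r is F. ✗
5: ~q is F, []~r is T. ✓
6: ~q is T, []~r is T. ✓
Satisfying worlds: {3, 5, 6}.

3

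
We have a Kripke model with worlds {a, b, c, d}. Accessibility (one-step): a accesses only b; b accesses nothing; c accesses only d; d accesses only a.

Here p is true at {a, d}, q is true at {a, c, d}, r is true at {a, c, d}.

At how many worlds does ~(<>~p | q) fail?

3

a: <>~p | q is T. ✗
b: <>~p | q is F. ✓
c: <>~p | q is T. ✗
d: <>~p | q is T. ✗
Satisfying worlds: {b}.
So ~(<>~p | q) fails at the other 3 worlds.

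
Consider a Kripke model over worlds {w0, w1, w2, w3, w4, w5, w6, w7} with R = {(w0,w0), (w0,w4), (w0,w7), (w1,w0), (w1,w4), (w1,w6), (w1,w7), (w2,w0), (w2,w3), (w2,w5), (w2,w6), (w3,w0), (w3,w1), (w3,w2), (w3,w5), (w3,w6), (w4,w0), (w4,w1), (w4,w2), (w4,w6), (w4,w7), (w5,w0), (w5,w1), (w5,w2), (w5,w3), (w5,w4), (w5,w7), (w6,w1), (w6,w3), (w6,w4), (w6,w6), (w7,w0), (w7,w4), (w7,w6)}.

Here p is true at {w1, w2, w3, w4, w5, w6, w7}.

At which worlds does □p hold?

w0: successors {w0, w4, w7}; p there: w0:F, w4:T, w7:T. ✗
w1: successors {w0, w4, w6, w7}; p there: w0:F, w4:T, w6:T, w7:T. ✗
w2: successors {w0, w3, w5, w6}; p there: w0:F, w3:T, w5:T, w6:T. ✗
w3: successors {w0, w1, w2, w5, w6}; p there: w0:F, w1:T, w2:T, w5:T, w6:T. ✗
w4: successors {w0, w1, w2, w6, w7}; p there: w0:F, w1:T, w2:T, w6:T, w7:T. ✗
w5: successors {w0, w1, w2, w3, w4, w7}; p there: w0:F, w1:T, w2:T, w3:T, w4:T, w7:T. ✗
w6: successors {w1, w3, w4, w6}; p there: w1:T, w3:T, w4:T, w6:T. ✓
w7: successors {w0, w4, w6}; p there: w0:F, w4:T, w6:T. ✗

{w6}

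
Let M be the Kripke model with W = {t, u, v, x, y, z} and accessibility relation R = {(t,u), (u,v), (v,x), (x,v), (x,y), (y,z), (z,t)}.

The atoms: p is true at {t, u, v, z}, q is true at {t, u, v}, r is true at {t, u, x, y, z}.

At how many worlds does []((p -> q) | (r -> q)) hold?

5

t: successors {u}; (p -> q) | (r -> q) there: u:T. ✓
u: successors {v}; (p -> q) | (r -> q) there: v:T. ✓
v: successors {x}; (p -> q) | (r -> q) there: x:T. ✓
x: successors {v, y}; (p -> q) | (r -> q) there: v:T, y:T. ✓
y: successors {z}; (p -> q) | (r -> q) there: z:F. ✗
z: successors {t}; (p -> q) | (r -> q) there: t:T. ✓
Satisfying worlds: {t, u, v, x, z}.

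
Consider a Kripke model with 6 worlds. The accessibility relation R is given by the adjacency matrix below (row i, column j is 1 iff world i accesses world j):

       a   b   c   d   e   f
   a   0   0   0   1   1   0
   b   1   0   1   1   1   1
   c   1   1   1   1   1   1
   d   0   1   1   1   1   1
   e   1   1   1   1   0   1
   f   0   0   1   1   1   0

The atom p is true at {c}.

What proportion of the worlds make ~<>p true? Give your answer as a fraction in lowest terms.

a: <>p is F. ✓
b: <>p is T. ✗
c: <>p is T. ✗
d: <>p is T. ✗
e: <>p is T. ✗
f: <>p is T. ✗
That's 1 of 6 worlds, so 1/6.

1/6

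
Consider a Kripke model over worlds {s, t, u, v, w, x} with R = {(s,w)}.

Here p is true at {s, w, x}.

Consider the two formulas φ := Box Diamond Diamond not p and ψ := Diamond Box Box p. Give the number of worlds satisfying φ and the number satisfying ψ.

5 and 1

For Box Diamond Diamond not p:
s: successors {w}; Diamond Diamond not p there: w:F. ✗
t: no successors, so Box Diamond Diamond not p holds vacuously. ✓
u: no successors, so Box Diamond Diamond not p holds vacuously. ✓
v: no successors, so Box Diamond Diamond not p holds vacuously. ✓
w: no successors, so Box Diamond Diamond not p holds vacuously. ✓
x: no successors, so Box Diamond Diamond not p holds vacuously. ✓
— 5 worlds.
For Diamond Box Box p:
s: successors {w}; Box Box p there: w:T. ✓
t: no successors, so Diamond Box Box p fails. ✗
u: no successors, so Diamond Box Box p fails. ✗
v: no successors, so Diamond Box Box p fails. ✗
w: no successors, so Diamond Box Box p fails. ✗
x: no successors, so Diamond Box Box p fails. ✗
— 1 world.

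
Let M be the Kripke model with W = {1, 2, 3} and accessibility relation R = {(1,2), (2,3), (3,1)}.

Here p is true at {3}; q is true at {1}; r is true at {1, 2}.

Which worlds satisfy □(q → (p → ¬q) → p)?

1: successors {2}; q → (p → ¬q) → p there: 2:T. ✓
2: successors {3}; q → (p → ¬q) → p there: 3:T. ✓
3: successors {1}; q → (p → ¬q) → p there: 1:F. ✗

{1, 2}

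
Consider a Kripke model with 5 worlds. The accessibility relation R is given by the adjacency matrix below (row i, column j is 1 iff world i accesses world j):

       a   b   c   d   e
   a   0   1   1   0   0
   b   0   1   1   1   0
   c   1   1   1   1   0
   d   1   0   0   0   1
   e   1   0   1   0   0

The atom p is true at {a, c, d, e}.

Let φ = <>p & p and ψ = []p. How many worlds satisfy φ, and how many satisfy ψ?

For <>p & p:
a: <>p is T, p is T. ✓
b: <>p is T, p is F. ✗
c: <>p is T, p is T. ✓
d: <>p is T, p is T. ✓
e: <>p is T, p is T. ✓
— 4 worlds.
For []p:
a: successors {b, c}; p there: b:F, c:T. ✗
b: successors {b, c, d}; p there: b:F, c:T, d:T. ✗
c: successors {a, b, c, d}; p there: a:T, b:F, c:T, d:T. ✗
d: successors {a, e}; p there: a:T, e:T. ✓
e: successors {a, c}; p there: a:T, c:T. ✓
— 2 worlds.

4 and 2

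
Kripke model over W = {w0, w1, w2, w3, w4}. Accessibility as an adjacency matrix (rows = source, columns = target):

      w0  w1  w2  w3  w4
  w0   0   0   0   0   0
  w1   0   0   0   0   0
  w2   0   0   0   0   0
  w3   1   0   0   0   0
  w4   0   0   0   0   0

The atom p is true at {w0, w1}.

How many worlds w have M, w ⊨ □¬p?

w0: no successors, so □¬p holds vacuously. ✓
w1: no successors, so □¬p holds vacuously. ✓
w2: no successors, so □¬p holds vacuously. ✓
w3: successors {w0}; ¬p there: w0:F. ✗
w4: no successors, so □¬p holds vacuously. ✓
Satisfying worlds: {w0, w1, w2, w4}.

4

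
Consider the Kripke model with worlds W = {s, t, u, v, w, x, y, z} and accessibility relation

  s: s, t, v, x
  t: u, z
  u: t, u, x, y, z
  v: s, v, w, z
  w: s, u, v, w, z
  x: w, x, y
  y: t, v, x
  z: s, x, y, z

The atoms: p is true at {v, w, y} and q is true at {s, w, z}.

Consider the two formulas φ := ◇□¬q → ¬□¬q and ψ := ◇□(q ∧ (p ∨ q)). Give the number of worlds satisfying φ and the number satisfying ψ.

For ◇□¬q → ¬□¬q:
s: ◇□¬q is F, ¬□¬q is T. ✓
t: ◇□¬q is F, ¬□¬q is T. ✓
u: ◇□¬q is T, ¬□¬q is T. ✓
v: ◇□¬q is F, ¬□¬q is T. ✓
w: ◇□¬q is F, ¬□¬q is T. ✓
x: ◇□¬q is T, ¬□¬q is T. ✓
y: ◇□¬q is F, ¬□¬q is F. ✓
z: ◇□¬q is T, ¬□¬q is T. ✓
— 8 worlds.
For ◇□(q ∧ (p ∨ q)):
s: successors {s, t, v, x}; □(q ∧ (p ∨ q)) there: s:F, t:F, v:F, x:F. ✗
t: successors {u, z}; □(q ∧ (p ∨ q)) there: u:F, z:F. ✗
u: successors {t, u, x, y, z}; □(q ∧ (p ∨ q)) there: t:F, u:F, x:F, y:F, z:F. ✗
v: successors {s, v, w, z}; □(q ∧ (p ∨ q)) there: s:F, v:F, w:F, z:F. ✗
w: successors {s, u, v, w, z}; □(q ∧ (p ∨ q)) there: s:F, u:F, v:F, w:F, z:F. ✗
x: successors {w, x, y}; □(q ∧ (p ∨ q)) there: w:F, x:F, y:F. ✗
y: successors {t, v, x}; □(q ∧ (p ∨ q)) there: t:F, v:F, x:F. ✗
z: successors {s, x, y, z}; □(q ∧ (p ∨ q)) there: s:F, x:F, y:F, z:F. ✗
— 0 worlds.

8 and 0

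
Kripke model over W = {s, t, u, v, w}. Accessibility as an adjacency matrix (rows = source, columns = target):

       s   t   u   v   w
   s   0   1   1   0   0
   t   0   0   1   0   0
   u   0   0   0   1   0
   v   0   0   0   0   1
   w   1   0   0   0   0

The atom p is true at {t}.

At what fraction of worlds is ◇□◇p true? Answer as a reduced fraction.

s: successors {t, u}; □◇p there: t:F, u:F. ✗
t: successors {u}; □◇p there: u:F. ✗
u: successors {v}; □◇p there: v:F. ✗
v: successors {w}; □◇p there: w:T. ✓
w: successors {s}; □◇p there: s:F. ✗
That's 1 of 5 worlds, so 1/5.

1/5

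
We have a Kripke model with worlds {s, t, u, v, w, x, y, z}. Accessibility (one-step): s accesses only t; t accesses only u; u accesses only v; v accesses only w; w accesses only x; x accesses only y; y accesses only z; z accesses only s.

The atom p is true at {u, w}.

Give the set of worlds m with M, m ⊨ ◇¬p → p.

s: ◇¬p is T, p is F. ✗
t: ◇¬p is F, p is F. ✓
u: ◇¬p is T, p is T. ✓
v: ◇¬p is F, p is F. ✓
w: ◇¬p is T, p is T. ✓
x: ◇¬p is T, p is F. ✗
y: ◇¬p is T, p is F. ✗
z: ◇¬p is T, p is F. ✗

{t, u, v, w}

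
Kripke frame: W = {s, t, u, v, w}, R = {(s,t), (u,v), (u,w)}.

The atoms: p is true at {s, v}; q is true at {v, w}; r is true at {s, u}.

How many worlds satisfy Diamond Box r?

2

s: successors {t}; Box r there: t:T. ✓
t: no successors, so Diamond Box r fails. ✗
u: successors {v, w}; Box r there: v:T, w:T. ✓
v: no successors, so Diamond Box r fails. ✗
w: no successors, so Diamond Box r fails. ✗
Satisfying worlds: {s, u}.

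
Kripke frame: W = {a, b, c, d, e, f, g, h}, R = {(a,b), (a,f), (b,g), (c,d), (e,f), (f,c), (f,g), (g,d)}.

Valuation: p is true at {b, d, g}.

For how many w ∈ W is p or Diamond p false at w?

a: p is F, Diamond p is T. ✓
b: p is T, Diamond p is T. ✓
c: p is F, Diamond p is T. ✓
d: p is T, Diamond p is F. ✓
e: p is F, Diamond p is F. ✗
f: p is F, Diamond p is T. ✓
g: p is T, Diamond p is T. ✓
h: p is F, Diamond p is F. ✗
Satisfying worlds: {a, b, c, d, f, g}.
So p or Diamond p fails at the other 2 worlds.

2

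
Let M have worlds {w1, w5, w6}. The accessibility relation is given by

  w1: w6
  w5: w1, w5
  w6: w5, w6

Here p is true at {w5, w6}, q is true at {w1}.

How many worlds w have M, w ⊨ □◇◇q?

2

w1: successors {w6}; ◇◇q there: w6:T. ✓
w5: successors {w1, w5}; ◇◇q there: w1:F, w5:T. ✗
w6: successors {w5, w6}; ◇◇q there: w5:T, w6:T. ✓
Satisfying worlds: {w1, w6}.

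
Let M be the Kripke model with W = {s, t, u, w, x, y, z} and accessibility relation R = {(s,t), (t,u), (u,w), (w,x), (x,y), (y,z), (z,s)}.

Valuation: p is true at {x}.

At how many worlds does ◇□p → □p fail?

1

s: ◇□p is F, □p is F. ✓
t: ◇□p is F, □p is F. ✓
u: ◇□p is T, □p is F. ✗
w: ◇□p is F, □p is T. ✓
x: ◇□p is F, □p is F. ✓
y: ◇□p is F, □p is F. ✓
z: ◇□p is F, □p is F. ✓
Satisfying worlds: {s, t, w, x, y, z}.
So ◇□p → □p fails at the other 1 world.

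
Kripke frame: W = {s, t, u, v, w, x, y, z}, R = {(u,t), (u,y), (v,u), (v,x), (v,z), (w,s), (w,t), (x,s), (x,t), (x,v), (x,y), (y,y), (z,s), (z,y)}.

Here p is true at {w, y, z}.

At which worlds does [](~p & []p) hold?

{s, t, w}

s: no successors, so [](~p & []p) holds vacuously. ✓
t: no successors, so [](~p & []p) holds vacuously. ✓
u: successors {t, y}; ~p & []p there: t:T, y:F. ✗
v: successors {u, x, z}; ~p & []p there: u:F, x:F, z:F. ✗
w: successors {s, t}; ~p & []p there: s:T, t:T. ✓
x: successors {s, t, v, y}; ~p & []p there: s:T, t:T, v:F, y:F. ✗
y: successors {y}; ~p & []p there: y:F. ✗
z: successors {s, y}; ~p & []p there: s:T, y:F. ✗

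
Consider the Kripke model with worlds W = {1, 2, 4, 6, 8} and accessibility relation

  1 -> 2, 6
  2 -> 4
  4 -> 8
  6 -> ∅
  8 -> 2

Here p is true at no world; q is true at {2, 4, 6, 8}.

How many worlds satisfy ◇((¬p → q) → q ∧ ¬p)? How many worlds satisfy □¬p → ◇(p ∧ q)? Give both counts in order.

4 and 0

For ◇((¬p → q) → q ∧ ¬p):
1: successors {2, 6}; (¬p → q) → q ∧ ¬p there: 2:T, 6:T. ✓
2: successors {4}; (¬p → q) → q ∧ ¬p there: 4:T. ✓
4: successors {8}; (¬p → q) → q ∧ ¬p there: 8:T. ✓
6: no successors, so ◇((¬p → q) → q ∧ ¬p) fails. ✗
8: successors {2}; (¬p → q) → q ∧ ¬p there: 2:T. ✓
— 4 worlds.
For □¬p → ◇(p ∧ q):
1: □¬p is T, ◇(p ∧ q) is F. ✗
2: □¬p is T, ◇(p ∧ q) is F. ✗
4: □¬p is T, ◇(p ∧ q) is F. ✗
6: □¬p is T, ◇(p ∧ q) is F. ✗
8: □¬p is T, ◇(p ∧ q) is F. ✗
— 0 worlds.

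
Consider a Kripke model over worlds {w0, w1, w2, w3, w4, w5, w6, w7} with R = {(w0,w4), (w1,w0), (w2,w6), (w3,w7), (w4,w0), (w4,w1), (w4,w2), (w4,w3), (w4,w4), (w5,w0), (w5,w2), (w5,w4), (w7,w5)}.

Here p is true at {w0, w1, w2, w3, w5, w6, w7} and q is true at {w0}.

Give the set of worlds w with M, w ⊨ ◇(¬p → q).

{w1, w2, w3, w4, w5, w7}

w0: successors {w4}; ¬p → q there: w4:F. ✗
w1: successors {w0}; ¬p → q there: w0:T. ✓
w2: successors {w6}; ¬p → q there: w6:T. ✓
w3: successors {w7}; ¬p → q there: w7:T. ✓
w4: successors {w0, w1, w2, w3, w4}; ¬p → q there: w0:T, w1:T, w2:T, w3:T, w4:F. ✓
w5: successors {w0, w2, w4}; ¬p → q there: w0:T, w2:T, w4:F. ✓
w6: no successors, so ◇(¬p → q) fails. ✗
w7: successors {w5}; ¬p → q there: w5:T. ✓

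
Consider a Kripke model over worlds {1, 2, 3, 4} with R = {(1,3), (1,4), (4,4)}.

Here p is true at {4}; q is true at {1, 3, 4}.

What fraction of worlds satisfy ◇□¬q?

1: successors {3, 4}; □¬q there: 3:T, 4:F. ✓
2: no successors, so ◇□¬q fails. ✗
3: no successors, so ◇□¬q fails. ✗
4: successors {4}; □¬q there: 4:F. ✗
That's 1 of 4 worlds, so 1/4.

1/4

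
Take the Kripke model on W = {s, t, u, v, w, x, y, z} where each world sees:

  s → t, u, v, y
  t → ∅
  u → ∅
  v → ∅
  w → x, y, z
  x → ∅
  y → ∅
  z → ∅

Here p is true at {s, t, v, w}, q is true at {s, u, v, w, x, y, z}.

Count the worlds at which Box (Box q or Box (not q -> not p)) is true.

8

s: successors {t, u, v, y}; Box q or Box (not q -> not p) there: t:T, u:T, v:T, y:T. ✓
t: no successors, so Box (Box q or Box (not q -> not p)) holds vacuously. ✓
u: no successors, so Box (Box q or Box (not q -> not p)) holds vacuously. ✓
v: no successors, so Box (Box q or Box (not q -> not p)) holds vacuously. ✓
w: successors {x, y, z}; Box q or Box (not q -> not p) there: x:T, y:T, z:T. ✓
x: no successors, so Box (Box q or Box (not q -> not p)) holds vacuously. ✓
y: no successors, so Box (Box q or Box (not q -> not p)) holds vacuously. ✓
z: no successors, so Box (Box q or Box (not q -> not p)) holds vacuously. ✓
Satisfying worlds: {s, t, u, v, w, x, y, z}.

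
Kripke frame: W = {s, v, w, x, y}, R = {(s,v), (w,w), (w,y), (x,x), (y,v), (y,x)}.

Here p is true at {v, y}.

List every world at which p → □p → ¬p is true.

s: p is F, □p → ¬p is T. ✓
v: p is T, □p → ¬p is F. ✗
w: p is F, □p → ¬p is T. ✓
x: p is F, □p → ¬p is T. ✓
y: p is T, □p → ¬p is T. ✓

{s, w, x, y}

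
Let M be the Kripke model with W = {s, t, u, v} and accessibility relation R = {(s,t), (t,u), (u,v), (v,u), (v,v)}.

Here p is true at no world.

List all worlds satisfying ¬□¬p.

s: □¬p is T. ✗
t: □¬p is T. ✗
u: □¬p is T. ✗
v: □¬p is T. ✗

∅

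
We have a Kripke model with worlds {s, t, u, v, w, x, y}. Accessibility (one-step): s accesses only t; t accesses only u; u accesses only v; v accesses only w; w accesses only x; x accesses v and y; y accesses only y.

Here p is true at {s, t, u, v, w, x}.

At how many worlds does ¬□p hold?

s: □p is T. ✗
t: □p is T. ✗
u: □p is T. ✗
v: □p is T. ✗
w: □p is T. ✗
x: □p is F. ✓
y: □p is F. ✓
Satisfying worlds: {x, y}.

2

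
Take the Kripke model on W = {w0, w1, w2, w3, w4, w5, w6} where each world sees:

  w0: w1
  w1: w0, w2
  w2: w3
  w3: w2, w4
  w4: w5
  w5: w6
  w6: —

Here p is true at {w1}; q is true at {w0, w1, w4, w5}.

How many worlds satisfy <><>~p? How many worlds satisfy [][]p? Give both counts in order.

5 and 2

For <><>~p:
w0: successors {w1}; <>~p there: w1:T. ✓
w1: successors {w0, w2}; <>~p there: w0:F, w2:T. ✓
w2: successors {w3}; <>~p there: w3:T. ✓
w3: successors {w2, w4}; <>~p there: w2:T, w4:T. ✓
w4: successors {w5}; <>~p there: w5:T. ✓
w5: successors {w6}; <>~p there: w6:F. ✗
w6: no successors, so <><>~p fails. ✗
— 5 worlds.
For [][]p:
w0: successors {w1}; []p there: w1:F. ✗
w1: successors {w0, w2}; []p there: w0:T, w2:F. ✗
w2: successors {w3}; []p there: w3:F. ✗
w3: successors {w2, w4}; []p there: w2:F, w4:F. ✗
w4: successors {w5}; []p there: w5:F. ✗
w5: successors {w6}; []p there: w6:T. ✓
w6: no successors, so [][]p holds vacuously. ✓
— 2 worlds.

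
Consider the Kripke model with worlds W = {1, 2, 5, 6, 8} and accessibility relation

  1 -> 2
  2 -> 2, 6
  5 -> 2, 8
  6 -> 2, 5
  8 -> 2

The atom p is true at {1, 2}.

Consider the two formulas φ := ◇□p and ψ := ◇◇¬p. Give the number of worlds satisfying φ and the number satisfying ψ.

For ◇□p:
1: successors {2}; □p there: 2:F. ✗
2: successors {2, 6}; □p there: 2:F, 6:F. ✗
5: successors {2, 8}; □p there: 2:F, 8:T. ✓
6: successors {2, 5}; □p there: 2:F, 5:F. ✗
8: successors {2}; □p there: 2:F. ✗
— 1 world.
For ◇◇¬p:
1: successors {2}; ◇¬p there: 2:T. ✓
2: successors {2, 6}; ◇¬p there: 2:T, 6:T. ✓
5: successors {2, 8}; ◇¬p there: 2:T, 8:F. ✓
6: successors {2, 5}; ◇¬p there: 2:T, 5:T. ✓
8: successors {2}; ◇¬p there: 2:T. ✓
— 5 worlds.

1 and 5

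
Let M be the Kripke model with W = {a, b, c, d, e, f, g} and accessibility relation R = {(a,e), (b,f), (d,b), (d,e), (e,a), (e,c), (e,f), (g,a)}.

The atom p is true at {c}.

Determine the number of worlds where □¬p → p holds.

a: □¬p is T, p is F. ✗
b: □¬p is T, p is F. ✗
c: □¬p is T, p is T. ✓
d: □¬p is T, p is F. ✗
e: □¬p is F, p is F. ✓
f: □¬p is T, p is F. ✗
g: □¬p is T, p is F. ✗
Satisfying worlds: {c, e}.

2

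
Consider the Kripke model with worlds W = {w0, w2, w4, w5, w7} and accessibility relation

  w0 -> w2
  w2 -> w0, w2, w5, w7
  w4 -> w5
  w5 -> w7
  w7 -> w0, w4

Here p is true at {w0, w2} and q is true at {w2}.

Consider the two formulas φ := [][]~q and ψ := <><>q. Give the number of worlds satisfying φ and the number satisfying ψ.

For [][]~q:
w0: successors {w2}; []~q there: w2:F. ✗
w2: successors {w0, w2, w5, w7}; []~q there: w0:F, w2:F, w5:T, w7:T. ✗
w4: successors {w5}; []~q there: w5:T. ✓
w5: successors {w7}; []~q there: w7:T. ✓
w7: successors {w0, w4}; []~q there: w0:F, w4:T. ✗
— 2 worlds.
For <><>q:
w0: successors {w2}; <>q there: w2:T. ✓
w2: successors {w0, w2, w5, w7}; <>q there: w0:T, w2:T, w5:F, w7:F. ✓
w4: successors {w5}; <>q there: w5:F. ✗
w5: successors {w7}; <>q there: w7:F. ✗
w7: successors {w0, w4}; <>q there: w0:T, w4:F. ✓
— 3 worlds.

2 and 3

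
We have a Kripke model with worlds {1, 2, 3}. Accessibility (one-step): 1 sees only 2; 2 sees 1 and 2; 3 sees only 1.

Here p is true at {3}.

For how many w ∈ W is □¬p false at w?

1: successors {2}; ¬p there: 2:T. ✓
2: successors {1, 2}; ¬p there: 1:T, 2:T. ✓
3: successors {1}; ¬p there: 1:T. ✓
Satisfying worlds: {1, 2, 3}.
So □¬p fails at the other 0 worlds.

0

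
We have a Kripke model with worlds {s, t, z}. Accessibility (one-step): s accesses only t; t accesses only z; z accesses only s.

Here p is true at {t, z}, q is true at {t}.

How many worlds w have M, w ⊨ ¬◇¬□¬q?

2

s: ◇¬□¬q is F. ✓
t: ◇¬□¬q is F. ✓
z: ◇¬□¬q is T. ✗
Satisfying worlds: {s, t}.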